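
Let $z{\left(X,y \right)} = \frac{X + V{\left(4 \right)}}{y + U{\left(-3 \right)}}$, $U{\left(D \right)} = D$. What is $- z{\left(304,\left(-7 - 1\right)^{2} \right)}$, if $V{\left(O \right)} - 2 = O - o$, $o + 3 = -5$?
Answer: $- \frac{318}{61} \approx -5.2131$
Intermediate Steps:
$o = -8$ ($o = -3 - 5 = -8$)
$V{\left(O \right)} = 10 + O$ ($V{\left(O \right)} = 2 + \left(O - -8\right) = 2 + \left(O + 8\right) = 2 + \left(8 + O\right) = 10 + O$)
$z{\left(X,y \right)} = \frac{14 + X}{-3 + y}$ ($z{\left(X,y \right)} = \frac{X + \left(10 + 4\right)}{y - 3} = \frac{X + 14}{-3 + y} = \frac{14 + X}{-3 + y}$)
$- z{\left(304,\left(-7 - 1\right)^{2} \right)} = - \frac{14 + 304}{-3 + \left(-7 - 1\right)^{2}} = - \frac{318}{-3 + \left(-8\right)^{2}} = - \frac{318}{-3 + 64} = - \frac{318}{61}$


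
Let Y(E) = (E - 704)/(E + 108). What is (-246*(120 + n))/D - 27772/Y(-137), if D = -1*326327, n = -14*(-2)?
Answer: -9061697612/9463483 ≈ -957.54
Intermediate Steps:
Y(E) = (-704 + E)/(108 + E)
n = 28
D = -326327
(-246*(120 + n))/D - 27772/Y(-137) = -246*(120 + 28)/(-326327) - 27772*(108 - 137)/(-704 - 137) = -246*148*(-1/326327) - 27772/(-841/(-29)) = -36408*(-1/326327) - 27772/((-1/29*(-841))) = 36408/326327 - 27772/29 = -9061697612/9463483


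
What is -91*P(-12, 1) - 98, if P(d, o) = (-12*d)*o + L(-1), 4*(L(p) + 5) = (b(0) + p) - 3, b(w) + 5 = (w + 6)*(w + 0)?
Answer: -50169/4 ≈ -12542.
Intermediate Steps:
b(w) = -5 + w*(6 + w) (b(w) = -5 + (w + 6)*(w + 0) = -5 + (6 + w)*w = -5 + w*(6 + w))
L(p) = -7 + p/4 (L(p) = -5 + (((-5 + 0² + 6*0) + p) - 3)/4 = -5 + (((-5 + 0 + 0) + p) - 3)/4 = -5 + ((-5 + p) - 3)/4 = -5 + (-8 + p)/4 = -5 + (-2 + p/4) = -7 + p/4)
P(d, o) = -29/4 - 12*d*o (P(d, o) = (-12*d)*o + (-7 + (¼)*(-1)) = -12*d*o + (-7 - ¼) = -12*d*o - 29/4 = -29/4 - 12*d*o)
-91*P(-12, 1) - 98 = -91*(-29/4 - 12*(-12)*1) - 98 = -91*(-29/4 + 144) - 98 = -91*547/4 - 98 = -49777/4 - 98 = -50169/4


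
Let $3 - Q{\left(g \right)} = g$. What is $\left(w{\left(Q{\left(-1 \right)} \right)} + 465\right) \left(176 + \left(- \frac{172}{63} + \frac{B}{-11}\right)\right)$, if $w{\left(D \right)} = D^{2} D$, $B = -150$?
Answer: $\frac{68519254}{693} \approx 98873.0$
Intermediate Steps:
$Q{\left(g \right)} = 3 - g$
$w{\left(D \right)} = D^{3}$
$\left(w{\left(Q{\left(-1 \right)} \right)} + 465\right) \left(176 + \left(- \frac{172}{63} + \frac{B}{-11}\right)\right) = \left(\left(3 - -1\right)^{3} + 465\right) \left(176 - \left(- \frac{150}{11} + \frac{172}{63}\right)\right) = \left(\left(3 + 1\right)^{3} + 465\right) \left(176 - - \frac{7558}{693}\right) = \left(4^{3} + 465\right) \left(176 + \left(- \frac{172}{63} + \frac{150}{11}\right)\right) = \left(64 + 465\right) \left(176 + \frac{7558}{693}\right) = 529 \cdot \frac{129526}{693} = \frac{68519254}{693}$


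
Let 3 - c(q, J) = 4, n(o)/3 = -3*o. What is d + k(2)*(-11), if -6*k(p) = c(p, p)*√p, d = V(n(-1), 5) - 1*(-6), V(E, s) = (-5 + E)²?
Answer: 22 - 11*√2/6 ≈ 19.407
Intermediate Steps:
n(o) = -9*o (n(o) = 3*(-3*o) = -9*o)
c(q, J) = -1 (c(q, J) = 3 - 1*4 = 3 - 4 = -1)
d = 22 (d = (-5 - 9*(-1))² - 1*(-6) = (-5 + 9)² + 6 = 4² + 6 = 16 + 6 = 22)
k(p) = √p/6 (k(p) = -(-1)*√p/6 = √p/6)
d + k(2)*(-11) = 22 + (√2/6)*(-11) = 22 - 11*√2/6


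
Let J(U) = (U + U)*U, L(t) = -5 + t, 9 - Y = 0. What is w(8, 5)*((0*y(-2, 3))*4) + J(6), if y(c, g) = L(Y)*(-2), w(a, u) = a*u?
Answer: 72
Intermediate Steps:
Y = 9 (Y = 9 - 1*0 = 9 + 0 = 9)
J(U) = 2*U**2 (J(U) = (2*U)*U = 2*U**2)
y(c, g) = -8 (y(c, g) = (-5 + 9)*(-2) = 4*(-2) = -8)
w(8, 5)*((0*y(-2, 3))*4) + J(6) = (8*5)*((0*(-8))*4) + 2*6**2 = 40*(0*4) + 2*36 = 40*0 + 72 = 0 + 72 = 72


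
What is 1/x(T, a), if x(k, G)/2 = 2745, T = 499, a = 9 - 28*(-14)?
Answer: 1/5490 ≈ 0.00018215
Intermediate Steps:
a = 401 (a = 9 + 392 = 401)
x(k, G) = 5490 (x(k, G) = 2*2745 = 5490)
1/x(T, a) = 1/5490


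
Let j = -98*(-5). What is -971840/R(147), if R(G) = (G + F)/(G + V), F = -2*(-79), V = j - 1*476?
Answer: -31293248/61 ≈ -5.1300e+5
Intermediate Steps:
j = 490
V = 14 (V = 490 - 1*476 = 490 - 476 = 14)
F = 158
R(G) = (158 + G)/(14 + G) (R(G) = (G + 158)/(G + 14) = (158 + G)/(14 + G))
-971840/R(147) = -971840*(14 + 147)/(158 + 147) = -971840/(305/161) = -971840/((1/161)*305) = -971840/305/161 = -971840*161/305 = -31293248/61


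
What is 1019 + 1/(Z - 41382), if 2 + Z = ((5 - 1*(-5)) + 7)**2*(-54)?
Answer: 58072809/56990 ≈ 1019.0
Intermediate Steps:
Z = -15608 (Z = -2 + ((5 - 1*(-5)) + 7)**2*(-54) = -2 + ((5 + 5) + 7)**2*(-54) = -2 + (10 + 7)**2*(-54) = -2 + 17**2*(-54) = -2 + 289*(-54) = -2 - 15606 = -15608)
1019 + 1/(Z - 41382) = 1019 + 1/(-15608 - 41382) = 1019 + 1/(-56990) = 1019 - 1/56990 = 58072809/56990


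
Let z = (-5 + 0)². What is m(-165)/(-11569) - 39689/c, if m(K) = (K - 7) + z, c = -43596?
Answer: 465570653/504362124 ≈ 0.92309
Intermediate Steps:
z = 25 (z = (-5)² = 25)
m(K) = 18 + K (m(K) = (K - 7) + 25 = (-7 + K) + 25 = 18 + K)
m(-165)/(-11569) - 39689/c = (18 - 165)/(-11569) - 39689/(-43596) = -147*(-1/11569) - 39689*(-1/43596) = 147/11569 + 39689/43596 = 465570653/504362124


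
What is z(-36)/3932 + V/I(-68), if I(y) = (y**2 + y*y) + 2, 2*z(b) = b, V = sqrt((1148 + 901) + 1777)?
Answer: -9/1966 + sqrt(3826)/9250 ≈ 0.0021092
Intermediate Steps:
V = sqrt(3826) (V = sqrt(2049 + 1777) = sqrt(3826) ≈ 61.855)
z(b) = b/2
I(y) = 2 + 2*y**2 (I(y) = (y**2 + y**2) + 2 = 2*y**2 + 2 = 2 + 2*y**2)
z(-36)/3932 + V/I(-68) = ((1/2)*(-36))/3932 + sqrt(3826)/(2 + 2*(-68)**2) = -18*1/3932 + sqrt(3826)/(2 + 2*4624) = -9/1966 + sqrt(3826)/(2 + 9248) = -9/1966 + sqrt(3826)/9250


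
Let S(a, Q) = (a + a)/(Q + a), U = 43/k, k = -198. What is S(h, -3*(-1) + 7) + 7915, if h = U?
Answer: 15331269/1937 ≈ 7915.0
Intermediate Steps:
U = -43/198 (U = 43/(-198) = 43*(-1/198) = -43/198 ≈ -0.21717)
h = -43/198 ≈ -0.21717
S(a, Q) = 2*a/(Q + a) (S(a, Q) = (2*a)/(Q + a) = 2*a/(Q + a))
S(h, -3*(-1) + 7) + 7915 = 2*(-43/198)/((-3*(-1) + 7) - 43/198) + 7915 = 2*(-43/198)/((3 + 7) - 43/198) + 7915 = 2*(-43/198)/(10 - 43/198) + 7915 = 2*(-43/198)/(1937/198) + 7915 = 2*(-43/198)*(198/1937) + 7915 = -86/1937 + 7915 = 15331269/1937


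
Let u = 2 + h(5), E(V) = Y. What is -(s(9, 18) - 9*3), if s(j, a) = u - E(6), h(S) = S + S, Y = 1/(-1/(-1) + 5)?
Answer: 91/6 ≈ 15.167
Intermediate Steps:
Y = ⅙ (Y = 1/(-1*(-1) + 5) = 1/(1 + 5) = 1/6 = ⅙ ≈ 0.16667)
h(S) = 2*S
E(V) = ⅙
u = 12 (u = 2 + 2*5 = 2 + 10 = 12)
s(j, a) = 71/6 (s(j, a) = 12 - 1*⅙ = 12 - ⅙ = 71/6)
-(s(9, 18) - 9*3) = -(71/6 - 9*3) = -(71/6 - 27) = -1*(-91/6) = 91/6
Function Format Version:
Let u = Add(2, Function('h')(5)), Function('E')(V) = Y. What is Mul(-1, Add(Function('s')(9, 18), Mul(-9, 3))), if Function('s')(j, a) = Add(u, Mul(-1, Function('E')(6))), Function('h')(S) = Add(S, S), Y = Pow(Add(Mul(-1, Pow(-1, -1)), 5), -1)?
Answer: Rational(91, 6) ≈ 15.167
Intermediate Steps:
Y = Rational(1, 6) (Y = Pow(Add(Mul(-1, -1), 5), -1) = Pow(Add(1, 5), -1) = Pow(6, -1) = Rational(1, 6) ≈ 0.16667)
Function('h')(S) = Mul(2, S)
Function('E')(V) = Rational(1, 6)
u = 12 (u = Add(2, Mul(2, 5)) = Add(2, 10) = 12)
Function('s')(j, a) = Rational(71, 6) (Function('s')(j, a) = Add(12, Mul(-1, Rational(1, 6))) = Add(12, Rational(-1, 6)) = Rational(71, 6))
Mul(-1, Add(Function('s')(9, 18), Mul(-9, 3))) = Mul(-1, Add(Rational(71, 6), Mul(-9, 3))) = Mul(-1, Add(Rational(71, 6), -27)) = Mul(-1, Rational(-91, 6)) = Rational(91, 6)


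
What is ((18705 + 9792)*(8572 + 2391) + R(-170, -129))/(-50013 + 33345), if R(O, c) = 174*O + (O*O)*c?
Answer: -102884977/5556 ≈ -18518.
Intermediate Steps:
R(O, c) = 174*O + c*O**2 (R(O, c) = 174*O + O**2*c = 174*O + c*O**2)
((18705 + 9792)*(8572 + 2391) + R(-170, -129))/(-50013 + 33345) = ((18705 + 9792)*(8572 + 2391) - 170*(174 - 170*(-129)))/(-50013 + 33345) = (28497*10963 - 170*(174 + 21930))/(-16668) = (312412611 - 170*22104)*(-1/16668) = (312412611 - 3757680)*(-1/16668) = 308654931*(-1/16668) = -102884977/5556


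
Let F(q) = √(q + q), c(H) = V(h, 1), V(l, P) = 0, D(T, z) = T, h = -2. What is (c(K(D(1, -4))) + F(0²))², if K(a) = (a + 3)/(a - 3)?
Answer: 0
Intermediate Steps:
K(a) = (3 + a)/(-3 + a)
c(H) = 0
F(q) = √2*√q (F(q) = √(2*q) = √2*√q)
(c(K(D(1, -4))) + F(0²))² = (0 + √2*√(0²))² = (0 + √2*√0)² = (0 + √2*0)² = (0 + 0)² = 0² = 0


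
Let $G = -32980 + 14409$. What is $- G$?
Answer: $18571$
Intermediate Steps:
$G = -18571$
$- G = \left(-1\right) \left(-18571\right) = 18571$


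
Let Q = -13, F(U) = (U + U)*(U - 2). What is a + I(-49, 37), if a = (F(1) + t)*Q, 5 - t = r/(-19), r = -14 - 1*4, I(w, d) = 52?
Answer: 481/19 ≈ 25.316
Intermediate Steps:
F(U) = 2*U*(-2 + U) (F(U) = (2*U)*(-2 + U) = 2*U*(-2 + U))
r = -18 (r = -14 - 4 = -18)
t = 77/19 (t = 5 - (-18)/(-19) = 5 - (-18)*(-1)/19 = 5 - 1*18/19 = 5 - 18/19 = 77/19 ≈ 4.0526)
a = -507/19 (a = (2*1*(-2 + 1) + 77/19)*(-13) = (2*1*(-1) + 77/19)*(-13) = (-2 + 77/19)*(-13) = (39/19)*(-13) = -507/19 ≈ -26.684)
a + I(-49, 37) = -507/19 + 52 = 481/19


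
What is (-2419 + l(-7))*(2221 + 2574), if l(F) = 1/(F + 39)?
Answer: -371166565/32 ≈ -1.1599e+7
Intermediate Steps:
l(F) = 1/(39 + F)
(-2419 + l(-7))*(2221 + 2574) = (-2419 + 1/(39 - 7))*(2221 + 2574) = (-2419 + 1/32)*4795 = -77407/32*4795 = -371166565/32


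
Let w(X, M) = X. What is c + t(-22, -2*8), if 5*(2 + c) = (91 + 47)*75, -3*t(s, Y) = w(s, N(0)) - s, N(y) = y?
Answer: 2068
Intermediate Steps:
t(s, Y) = 0 (t(s, Y) = -(s - s)/3 = -1/3*0 = 0)
c = 2068 (c = -2 + ((91 + 47)*75)/5 = -2 + (138*75)/5 = -2 + (1/5)*10350 = -2 + 2070 = 2068)
c + t(-22, -2*8) = 2068 + 0 = 2068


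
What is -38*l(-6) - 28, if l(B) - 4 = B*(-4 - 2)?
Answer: -1548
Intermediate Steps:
l(B) = 4 - 6*B (l(B) = 4 + B*(-4 - 2) = 4 + B*(-6) = 4 - 6*B)
-38*l(-6) - 28 = -38*(4 - 6*(-6)) - 28 = -38*(4 + 36) - 28 = -38*40 - 28 = -1520 - 28 = -1548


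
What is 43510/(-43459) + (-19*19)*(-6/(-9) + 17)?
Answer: -831631577/130377 ≈ -6378.7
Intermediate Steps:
43510/(-43459) + (-19*19)*(-6/(-9) + 17) = 43510*(-1/43459) - 361*(-6*(-1/9) + 17) = -43510/43459 - 361*(2/3 + 17) = -43510/43459 - 361*53/3 = -43510/43459 - 19133/3 = -831631577/130377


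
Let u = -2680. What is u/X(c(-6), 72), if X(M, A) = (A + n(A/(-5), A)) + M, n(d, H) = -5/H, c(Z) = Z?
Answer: -192960/4747 ≈ -40.649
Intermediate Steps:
X(M, A) = A + M - 5/A (X(M, A) = (A - 5/A) + M = A + M - 5/A)
u/X(c(-6), 72) = -2680/(72 - 6 - 5/72) = -2680/4747/72 = -2680*72/4747 = -192960/4747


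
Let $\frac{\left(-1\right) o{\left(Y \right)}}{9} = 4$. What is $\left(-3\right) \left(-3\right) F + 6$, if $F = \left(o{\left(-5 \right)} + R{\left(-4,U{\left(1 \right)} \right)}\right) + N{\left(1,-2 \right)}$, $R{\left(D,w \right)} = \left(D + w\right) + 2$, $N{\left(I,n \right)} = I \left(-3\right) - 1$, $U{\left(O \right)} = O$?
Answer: $-363$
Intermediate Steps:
$N{\left(I,n \right)} = -1 - 3 I$ ($N{\left(I,n \right)} = - 3 I - 1 = -1 - 3 I$)
$o{\left(Y \right)} = -36$ ($o{\left(Y \right)} = \left(-9\right) 4 = -36$)
$R{\left(D,w \right)} = 2 + D + w$
$F = -41$ ($F = \left(-36 + \left(2 - 4 + 1\right)\right) - 4 = \left(-36 - 1\right) - 4 = -37 - 4 = -41$)
$\left(-3\right) \left(-3\right) F + 6 = \left(-3\right) \left(-3\right) \left(-41\right) + 6 = 9 \left(-41\right) + 6 = -369 + 6 = -363$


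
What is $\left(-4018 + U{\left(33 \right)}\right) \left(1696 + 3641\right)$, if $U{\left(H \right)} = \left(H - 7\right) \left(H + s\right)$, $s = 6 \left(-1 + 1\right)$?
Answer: $-16864920$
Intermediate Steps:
$s = 0$ ($s = 6 \cdot 0 = 0$)
$U{\left(H \right)} = H \left(-7 + H\right)$ ($U{\left(H \right)} = \left(H - 7\right) \left(H + 0\right) = \left(-7 + H\right) H = H \left(-7 + H\right)$)
$\left(-4018 + U{\left(33 \right)}\right) \left(1696 + 3641\right) = \left(-4018 + 33 \left(-7 + 33\right)\right) \left(1696 + 3641\right) = \left(-4018 + 33 \cdot 26\right) 5337 = \left(-4018 + 858\right) 5337 = \left(-3160\right) 5337 = -16864920$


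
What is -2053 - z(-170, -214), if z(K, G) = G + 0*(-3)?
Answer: -1839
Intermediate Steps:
z(K, G) = G (z(K, G) = G + 0 = G)
-2053 - z(-170, -214) = -2053 - 1*(-214) = -2053 + 214 = -1839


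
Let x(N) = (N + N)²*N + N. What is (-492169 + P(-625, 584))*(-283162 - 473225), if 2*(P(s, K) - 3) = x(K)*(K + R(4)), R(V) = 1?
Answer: -176265720379947258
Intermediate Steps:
x(N) = N + 4*N³ (x(N) = (2*N)²*N + N = (4*N²)*N + N = 4*N³ + N = N + 4*N³)
P(s, K) = 3 + (1 + K)*(K + 4*K³)/2 (P(s, K) = 3 + ((K + 4*K³)*(K + 1))/2 = 3 + ((K + 4*K³)*(1 + K))/2 = 3 + ((1 + K)*(K + 4*K³))/2 = 3 + (1 + K)*(K + 4*K³)/2)
(-492169 + P(-625, 584))*(-283162 - 473225) = (-492169 + (3 + (½)*584 + (½)*584² + 2*584³ + 2*584⁴))*(-283162 - 473225) = (-492169 + (3 + 292 + (½)*341056 + 2*199176704 + 2*116319195136))*(-756387) = (-492169 + (3 + 292 + 170528 + 398353408 + 232638390272))*(-756387) = (-492169 + 233036914503)*(-756387) = 233036422334*(-756387) = -176265720379947258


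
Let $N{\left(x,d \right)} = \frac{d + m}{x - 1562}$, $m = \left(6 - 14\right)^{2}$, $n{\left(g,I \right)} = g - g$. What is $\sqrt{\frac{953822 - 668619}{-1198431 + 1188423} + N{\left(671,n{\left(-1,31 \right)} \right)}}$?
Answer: $\frac{i \sqrt{86560558370}}{55044} \approx 5.345 i$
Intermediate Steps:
$n{\left(g,I \right)} = 0$
$m = 64$ ($m = \left(-8\right)^{2} = 64$)
$N{\left(x,d \right)} = \frac{64 + d}{-1562 + x}$ ($N{\left(x,d \right)} = \frac{d + 64}{x - 1562} = \frac{64 + d}{-1562 + x}$)
$\sqrt{\frac{953822 - 668619}{-1198431 + 1188423} + N{\left(671,n{\left(-1,31 \right)} \right)}} = \sqrt{\frac{953822 - 668619}{-1198431 + 1188423} + \frac{64 + 0}{-1562 + 671}} = \sqrt{\frac{285203}{-10008} + \frac{1}{-891} \cdot 64} = \sqrt{285203 \left(- \frac{1}{10008}\right) - \frac{64}{891}} = \sqrt{- \frac{285203}{10008} - \frac{64}{891}} = \sqrt{- \frac{28306265}{990792}} = \frac{i \sqrt{86560558370}}{55044}$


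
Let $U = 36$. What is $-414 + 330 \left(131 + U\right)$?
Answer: $54696$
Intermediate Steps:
$-414 + 330 \left(131 + U\right) = -414 + 330 \left(131 + 36\right) = -414 + 330 \cdot 167 = -414 + 55110 = 54696$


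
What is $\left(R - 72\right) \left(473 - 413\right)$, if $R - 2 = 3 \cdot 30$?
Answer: $1200$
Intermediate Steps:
$R = 92$ ($R = 2 + 3 \cdot 30 = 2 + 90 = 92$)
$\left(R - 72\right) \left(473 - 413\right) = \left(92 - 72\right) \left(473 - 413\right) = 20 \cdot 60 = 1200$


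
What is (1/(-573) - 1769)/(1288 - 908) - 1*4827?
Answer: -526022309/108870 ≈ -4831.7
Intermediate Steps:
(1/(-573) - 1769)/(1288 - 908) - 1*4827 = (-1/573 - 1769)/380 - 4827 = -1013638/573*1/380 - 4827 = -506819/108870 - 4827 = -526022309/108870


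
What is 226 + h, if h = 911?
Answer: 1137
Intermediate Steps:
226 + h = 226 + 911 = 1137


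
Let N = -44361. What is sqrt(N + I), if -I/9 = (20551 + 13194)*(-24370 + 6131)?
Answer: 3*sqrt(615470126) ≈ 74426.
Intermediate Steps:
I = 5539275495 (I = -9*(20551 + 13194)*(-24370 + 6131) = -303705*(-18239) = -9*(-615475055) = 5539275495)
sqrt(N + I) = sqrt(-44361 + 5539275495) = sqrt(5539231134) = 3*sqrt(615470126)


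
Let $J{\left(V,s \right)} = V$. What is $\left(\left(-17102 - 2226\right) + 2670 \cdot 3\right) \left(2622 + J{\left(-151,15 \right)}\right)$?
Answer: $-27966778$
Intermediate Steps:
$\left(\left(-17102 - 2226\right) + 2670 \cdot 3\right) \left(2622 + J{\left(-151,15 \right)}\right) = \left(\left(-17102 - 2226\right) + 2670 \cdot 3\right) \left(2622 - 151\right) = \left(\left(-17102 - 2226\right) + 8010\right) 2471 = \left(-19328 + 8010\right) 2471 = \left(-11318\right) 2471 = -27966778$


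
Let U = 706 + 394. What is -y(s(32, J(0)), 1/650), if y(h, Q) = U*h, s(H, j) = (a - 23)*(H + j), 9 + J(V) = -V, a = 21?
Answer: 50600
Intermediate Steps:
J(V) = -9 - V
s(H, j) = -2*H - 2*j (s(H, j) = (21 - 23)*(H + j) = -2*(H + j) = -2*H - 2*j)
U = 1100
y(h, Q) = 1100*h
-y(s(32, J(0)), 1/650) = -1100*(-2*32 - 2*(-9 - 1*0)) = -1100*(-64 - 2*(-9 + 0)) = -1100*(-64 - 2*(-9)) = -1100*(-64 + 18) = -1100*(-46) = -1*(-50600) = 50600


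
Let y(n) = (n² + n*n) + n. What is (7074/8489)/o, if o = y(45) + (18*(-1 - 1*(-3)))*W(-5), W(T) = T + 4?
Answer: 786/3828539 ≈ 0.00020530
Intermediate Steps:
W(T) = 4 + T
y(n) = n + 2*n² (y(n) = (n² + n²) + n = 2*n² + n = n + 2*n²)
o = 4059 (o = 45*(1 + 2*45) + (18*(-1 - 1*(-3)))*(4 - 5) = 45*(1 + 90) + (18*(-1 + 3))*(-1) = 45*91 + (18*2)*(-1) = 4095 + 36*(-1) = 4095 - 36 = 4059)
(7074/8489)/o = (7074/8489)/4059 = (7074*(1/8489))*(1/4059) = (7074/8489)*(1/4059) = 786/3828539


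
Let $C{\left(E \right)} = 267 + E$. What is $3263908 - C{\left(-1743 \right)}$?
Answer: $3265384$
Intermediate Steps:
$3263908 - C{\left(-1743 \right)} = 3263908 - \left(267 - 1743\right) = 3263908 - -1476 = 3263908 + 1476 = 3265384$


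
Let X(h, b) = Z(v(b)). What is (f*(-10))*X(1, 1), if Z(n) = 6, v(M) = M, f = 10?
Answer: -600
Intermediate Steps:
X(h, b) = 6
(f*(-10))*X(1, 1) = (10*(-10))*6 = -100*6 = -600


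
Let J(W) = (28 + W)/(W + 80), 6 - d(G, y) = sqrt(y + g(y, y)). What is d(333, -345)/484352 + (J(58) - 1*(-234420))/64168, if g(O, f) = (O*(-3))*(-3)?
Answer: 489651956603/134032065024 - 5*I*sqrt(138)/484352 ≈ 3.6532 - 0.00012127*I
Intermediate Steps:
g(O, f) = 9*O (g(O, f) = -3*O*(-3) = 9*O)
d(G, y) = 6 - sqrt(10)*sqrt(y) (d(G, y) = 6 - sqrt(y + 9*y) = 6 - sqrt(10*y) = 6 - sqrt(10)*sqrt(y))
J(W) = (28 + W)/(80 + W)
d(333, -345)/484352 + (J(58) - 1*(-234420))/64168 = (6 - sqrt(10)*sqrt(-345))/484352 + ((28 + 58)/(80 + 58) - 1*(-234420))/64168 = (6 - sqrt(10)*I*sqrt(345))*(1/484352) + (86/138 + 234420)*(1/64168) = (6 - 5*I*sqrt(138))*(1/484352) + ((1/138)*86 + 234420)*(1/64168) = (3/242176 - 5*I*sqrt(138)/484352) + (43/69 + 234420)*(1/64168) = (3/242176 - 5*I*sqrt(138)/484352) + (16175023/69)*(1/64168) = (3/242176 - 5*I*sqrt(138)/484352) + 16175023/4427592 = 489651956603/134032065024 - 5*I*sqrt(138)/484352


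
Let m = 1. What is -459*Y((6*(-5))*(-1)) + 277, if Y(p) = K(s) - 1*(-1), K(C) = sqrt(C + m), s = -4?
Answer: -182 - 459*I*sqrt(3) ≈ -182.0 - 795.01*I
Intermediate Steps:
K(C) = sqrt(1 + C) (K(C) = sqrt(C + 1) = sqrt(1 + C))
Y(p) = 1 + I*sqrt(3) (Y(p) = sqrt(1 - 4) - 1*(-1) = sqrt(-3) + 1 = I*sqrt(3) + 1 = 1 + I*sqrt(3))
-459*Y((6*(-5))*(-1)) + 277 = -459*(1 + I*sqrt(3)) + 277 = (-459 - 459*I*sqrt(3)) + 277 = -182 - 459*I*sqrt(3)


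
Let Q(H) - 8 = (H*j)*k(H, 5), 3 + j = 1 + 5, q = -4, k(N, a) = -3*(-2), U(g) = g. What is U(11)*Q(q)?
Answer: -704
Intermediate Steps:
k(N, a) = 6
j = 3 (j = -3 + (1 + 5) = -3 + 6 = 3)
Q(H) = 8 + 18*H (Q(H) = 8 + (H*3)*6 = 8 + (3*H)*6 = 8 + 18*H)
U(11)*Q(q) = 11*(8 + 18*(-4)) = 11*(8 - 72) = 11*(-64) = -704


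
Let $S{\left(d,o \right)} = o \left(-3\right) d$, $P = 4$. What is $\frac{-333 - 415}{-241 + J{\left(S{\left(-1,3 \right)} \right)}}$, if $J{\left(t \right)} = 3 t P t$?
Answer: $- \frac{44}{43} \approx -1.0233$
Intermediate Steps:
$S{\left(d,o \right)} = - 3 d o$ ($S{\left(d,o \right)} = - 3 o d = - 3 d o$)
$J{\left(t \right)} = 12 t^{2}$ ($J{\left(t \right)} = 3 t 4 t = 12 t t = 12 t^{2}$)
$\frac{-333 - 415}{-241 + J{\left(S{\left(-1,3 \right)} \right)}} = \frac{-333 - 415}{-241 + 12 \left(\left(-3\right) \left(-1\right) 3\right)^{2}} = - \frac{748}{-241 + 12 \cdot 9^{2}} = - \frac{748}{-241 + 12 \cdot 81} = - \frac{748}{-241 + 972} = - \frac{748}{731} = \left(-748\right) \frac{1}{731} = - \frac{44}{43}$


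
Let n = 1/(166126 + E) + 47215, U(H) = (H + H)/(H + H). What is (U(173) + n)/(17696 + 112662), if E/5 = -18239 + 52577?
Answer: 15950320257/44037018128 ≈ 0.36220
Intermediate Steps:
E = 171690 (E = 5*(-18239 + 52577) = 5*34338 = 171690)
U(H) = 1 (U(H) = (2*H)/((2*H)) = (2*H)*(1/(2*H)) = 1)
n = 15949982441/337816 (n = 1/(166126 + 171690) + 47215 = 1/337816 + 47215 = 15949982441/337816 ≈ 47215.)
(U(173) + n)/(17696 + 112662) = (1 + 15949982441/337816)/(17696 + 112662) = (15950320257/337816)/130358 = (15950320257/337816)*(1/130358) = 15950320257/44037018128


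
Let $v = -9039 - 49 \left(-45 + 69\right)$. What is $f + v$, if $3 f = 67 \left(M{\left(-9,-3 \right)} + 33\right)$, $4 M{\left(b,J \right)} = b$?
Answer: $- \frac{38113}{4} \approx -9528.3$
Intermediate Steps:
$M{\left(b,J \right)} = \frac{b}{4}$
$v = -10215$ ($v = -9039 - 49 \cdot 24 = -9039 - 1176 = -10215$)
$f = \frac{2747}{4}$ ($f = \frac{67 \left(\frac{1}{4} \left(-9\right) + 33\right)}{3} = \frac{67 \left(- \frac{9}{4} + 33\right)}{3} = \frac{67 \cdot \frac{123}{4}}{3} = \frac{1}{3} \cdot \frac{8241}{4} = \frac{2747}{4} \approx 686.75$)
$f + v = \frac{2747}{4} - 10215 = - \frac{38113}{4}$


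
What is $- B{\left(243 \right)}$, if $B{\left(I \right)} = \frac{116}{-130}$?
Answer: $\frac{58}{65} \approx 0.89231$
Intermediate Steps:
$B{\left(I \right)} = - \frac{58}{65}$ ($B{\left(I \right)} = 116 \left(- \frac{1}{130}\right) = - \frac{58}{65}$)
$- B{\left(243 \right)} = \left(-1\right) \left(- \frac{58}{65}\right) = \frac{58}{65}$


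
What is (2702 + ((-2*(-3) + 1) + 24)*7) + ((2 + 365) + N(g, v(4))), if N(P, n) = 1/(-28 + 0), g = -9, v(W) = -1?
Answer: 92007/28 ≈ 3286.0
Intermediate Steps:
N(P, n) = -1/28 (N(P, n) = 1/(-28) = -1/28)
(2702 + ((-2*(-3) + 1) + 24)*7) + ((2 + 365) + N(g, v(4))) = (2702 + ((-2*(-3) + 1) + 24)*7) + ((2 + 365) - 1/28) = (2702 + ((6 + 1) + 24)*7) + (367 - 1/28) = (2702 + (7 + 24)*7) + 10275/28 = (2702 + 31*7) + 10275/28 = (2702 + 217) + 10275/28 = 2919 + 10275/28 = 92007/28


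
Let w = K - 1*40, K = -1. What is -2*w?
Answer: 82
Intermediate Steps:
w = -41 (w = -1 - 1*40 = -1 - 40 = -41)
-2*w = -2*(-41) = 82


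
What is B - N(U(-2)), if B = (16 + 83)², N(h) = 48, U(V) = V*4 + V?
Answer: 9753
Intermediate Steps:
U(V) = 5*V (U(V) = 4*V + V = 5*V)
B = 9801 (B = 99² = 9801)
B - N(U(-2)) = 9801 - 1*48 = 9801 - 48 = 9753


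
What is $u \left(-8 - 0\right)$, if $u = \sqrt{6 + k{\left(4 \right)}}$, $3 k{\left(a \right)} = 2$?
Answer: $- \frac{16 \sqrt{15}}{3} \approx -20.656$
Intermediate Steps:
$k{\left(a \right)} = \frac{2}{3}$ ($k{\left(a \right)} = \frac{1}{3} \cdot 2 = \frac{2}{3}$)
$u = \frac{2 \sqrt{15}}{3}$ ($u = \sqrt{6 + \frac{2}{3}} = \sqrt{\frac{20}{3}} = \frac{2 \sqrt{15}}{3} \approx 2.582$)
$u \left(-8 - 0\right) = \frac{2 \sqrt{15}}{3} \left(-8 - 0\right) = \frac{2 \sqrt{15}}{3} \left(-8 + 0\right) = \frac{2 \sqrt{15}}{3} \left(-8\right) = - \frac{16 \sqrt{15}}{3}$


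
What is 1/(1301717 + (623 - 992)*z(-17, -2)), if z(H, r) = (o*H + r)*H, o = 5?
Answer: 1/755966 ≈ 1.3228e-6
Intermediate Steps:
z(H, r) = H*(r + 5*H) (z(H, r) = (5*H + r)*H = (r + 5*H)*H = H*(r + 5*H))
1/(1301717 + (623 - 992)*z(-17, -2)) = 1/(1301717 + (623 - 992)*(-17*(-2 + 5*(-17)))) = 1/(1301717 - (-6273)*(-2 - 85)) = 1/(1301717 - (-6273)*(-87)) = 1/(1301717 - 369*1479) = 1/(1301717 - 545751) = 1/755966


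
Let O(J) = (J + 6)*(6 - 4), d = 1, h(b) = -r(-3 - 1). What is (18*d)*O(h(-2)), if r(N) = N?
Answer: 360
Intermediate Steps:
h(b) = 4 (h(b) = -(-3 - 1) = -1*(-4) = 4)
O(J) = 12 + 2*J (O(J) = (6 + J)*2 = 12 + 2*J)
(18*d)*O(h(-2)) = (18*1)*(12 + 2*4) = 18*(12 + 8) = 18*20 = 360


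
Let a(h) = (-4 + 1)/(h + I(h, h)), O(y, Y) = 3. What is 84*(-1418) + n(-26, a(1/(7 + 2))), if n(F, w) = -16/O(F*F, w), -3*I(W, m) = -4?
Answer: -357352/3 ≈ -1.1912e+5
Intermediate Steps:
I(W, m) = 4/3 (I(W, m) = -⅓*(-4) = 4/3)
a(h) = -3/(4/3 + h) (a(h) = (-4 + 1)/(h + 4/3) = -3/(4/3 + h))
n(F, w) = -16/3
84*(-1418) + n(-26, a(1/(7 + 2))) = 84*(-1418) - 16/3 = -119112 - 16/3 = -357352/3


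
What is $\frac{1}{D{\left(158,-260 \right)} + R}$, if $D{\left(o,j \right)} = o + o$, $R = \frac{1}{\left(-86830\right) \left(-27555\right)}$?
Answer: $\frac{2392600650}{756061805401} \approx 0.0031646$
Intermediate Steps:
$R = \frac{1}{2392600650}$ ($R = \left(- \frac{1}{86830}\right) \left(- \frac{1}{27555}\right) = \frac{1}{2392600650} \approx 4.1796 \cdot 10^{-10}$)
$D{\left(o,j \right)} = 2 o$
$\frac{1}{D{\left(158,-260 \right)} + R} = \frac{1}{2 \cdot 158 + \frac{1}{2392600650}} = \frac{1}{316 + \frac{1}{2392600650}} = \frac{1}{\frac{756061805401}{2392600650}} = \frac{2392600650}{756061805401}$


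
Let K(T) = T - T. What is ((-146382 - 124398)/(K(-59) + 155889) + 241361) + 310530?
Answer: 28677821773/51963 ≈ 5.5189e+5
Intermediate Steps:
K(T) = 0
((-146382 - 124398)/(K(-59) + 155889) + 241361) + 310530 = ((-146382 - 124398)/(0 + 155889) + 241361) + 310530 = (-270780/155889 + 241361) + 310530 = (-270780*1/155889 + 241361) + 310530 = (-90260/51963 + 241361) + 310530 = 12541751383/51963 + 310530 = 28677821773/51963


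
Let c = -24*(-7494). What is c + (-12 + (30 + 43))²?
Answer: 183577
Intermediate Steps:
c = 179856
c + (-12 + (30 + 43))² = 179856 + (-12 + (30 + 43))² = 179856 + (-12 + 73)² = 179856 + 61² = 179856 + 3721 = 183577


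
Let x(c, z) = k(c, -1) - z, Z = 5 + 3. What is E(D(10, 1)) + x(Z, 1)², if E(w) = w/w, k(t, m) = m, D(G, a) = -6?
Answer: 5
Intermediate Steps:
Z = 8
E(w) = 1
x(c, z) = -1 - z
E(D(10, 1)) + x(Z, 1)² = 1 + (-1 - 1*1)² = 1 + (-1 - 1)² = 1 + (-2)² = 1 + 4 = 5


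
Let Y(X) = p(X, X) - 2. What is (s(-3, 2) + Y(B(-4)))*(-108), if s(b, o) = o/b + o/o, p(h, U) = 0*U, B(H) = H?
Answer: 180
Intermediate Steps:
p(h, U) = 0
Y(X) = -2 (Y(X) = 0 - 2 = -2)
s(b, o) = 1 + o/b (s(b, o) = o/b + 1 = 1 + o/b)
(s(-3, 2) + Y(B(-4)))*(-108) = ((-3 + 2)/(-3) - 2)*(-108) = (-1/3*(-1) - 2)*(-108) = (1/3 - 2)*(-108) = -5/3*(-108) = 180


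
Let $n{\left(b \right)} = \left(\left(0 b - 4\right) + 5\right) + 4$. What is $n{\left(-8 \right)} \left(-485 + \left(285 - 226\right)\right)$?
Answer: $-2130$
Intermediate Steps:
$n{\left(b \right)} = 5$ ($n{\left(b \right)} = \left(\left(0 - 4\right) + 5\right) + 4 = \left(-4 + 5\right) + 4 = 1 + 4 = 5$)
$n{\left(-8 \right)} \left(-485 + \left(285 - 226\right)\right) = 5 \left(-485 + \left(285 - 226\right)\right) = 5 \left(-485 + 59\right) = 5 \left(-426\right) = -2130$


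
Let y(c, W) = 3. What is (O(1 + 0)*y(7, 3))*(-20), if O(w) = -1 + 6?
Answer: -300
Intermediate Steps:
O(w) = 5
(O(1 + 0)*y(7, 3))*(-20) = (5*3)*(-20) = 15*(-20) = -300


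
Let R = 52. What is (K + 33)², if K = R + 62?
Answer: 21609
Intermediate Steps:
K = 114 (K = 52 + 62 = 114)
(K + 33)² = (114 + 33)² = 147² = 21609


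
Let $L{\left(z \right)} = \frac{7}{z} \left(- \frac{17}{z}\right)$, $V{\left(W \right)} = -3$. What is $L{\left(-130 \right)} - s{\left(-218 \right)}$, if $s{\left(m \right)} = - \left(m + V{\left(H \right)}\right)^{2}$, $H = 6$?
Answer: $\frac{825412781}{16900} \approx 48841.0$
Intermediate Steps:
$s{\left(m \right)} = - \left(-3 + m\right)^{2}$ ($s{\left(m \right)} = - \left(m - 3\right)^{2} = - \left(-3 + m\right)^{2}$)
$L{\left(z \right)} = - \frac{119}{z^{2}}$
$L{\left(-130 \right)} - s{\left(-218 \right)} = - \frac{119}{16900} - - \left(-3 - 218\right)^{2} = \left(-119\right) \frac{1}{16900} - - \left(-221\right)^{2} = - \frac{119}{16900} - \left(-1\right) 48841 = - \frac{119}{16900} - -48841 = - \frac{119}{16900} + 48841 = \frac{825412781}{16900}$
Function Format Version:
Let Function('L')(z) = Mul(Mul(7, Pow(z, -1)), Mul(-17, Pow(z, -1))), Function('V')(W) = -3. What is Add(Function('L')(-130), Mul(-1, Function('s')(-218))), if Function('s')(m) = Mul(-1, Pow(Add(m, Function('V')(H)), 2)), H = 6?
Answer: Rational(825412781, 16900) ≈ 48841.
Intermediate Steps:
Function('s')(m) = Mul(-1, Pow(Add(-3, m), 2)) (Function('s')(m) = Mul(-1, Pow(Add(m, -3), 2)) = Mul(-1, Pow(Add(-3, m), 2)))
Function('L')(z) = Mul(-119, Pow(z, -2))
Add(Function('L')(-130), Mul(-1, Function('s')(-218))) = Add(Mul(-119, Pow(-130, -2)), Mul(-1, Mul(-1, Pow(Add(-3, -218), 2)))) = Add(Mul(-119, Rational(1, 16900)), Mul(-1, Mul(-1, Pow(-221, 2)))) = Add(Rational(-119, 16900), Mul(-1, Mul(-1, 48841))) = Add(Rational(-119, 16900), Mul(-1, -48841)) = Add(Rational(-119, 16900), 48841) = Rational(825412781, 16900)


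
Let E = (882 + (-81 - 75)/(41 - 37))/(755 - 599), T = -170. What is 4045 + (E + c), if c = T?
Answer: 201781/52 ≈ 3880.4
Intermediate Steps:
c = -170
E = 281/52 (E = (882 - 156/4)/156 = (882 - 156*¼)*(1/156) = (882 - 39)*(1/156) = 843*(1/156) = 281/52 ≈ 5.4038)
4045 + (E + c) = 4045 + (281/52 - 170) = 4045 - 8559/52 = 201781/52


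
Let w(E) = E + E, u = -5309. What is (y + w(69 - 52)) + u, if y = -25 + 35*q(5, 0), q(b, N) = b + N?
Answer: -5125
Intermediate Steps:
q(b, N) = N + b
y = 150 (y = -25 + 35*(0 + 5) = -25 + 35*5 = -25 + 175 = 150)
w(E) = 2*E
(y + w(69 - 52)) + u = (150 + 2*(69 - 52)) - 5309 = (150 + 2*17) - 5309 = (150 + 34) - 5309 = 184 - 5309 = -5125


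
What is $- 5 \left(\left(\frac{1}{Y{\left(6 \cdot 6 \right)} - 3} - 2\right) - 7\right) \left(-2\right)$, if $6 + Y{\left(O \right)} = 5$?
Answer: $- \frac{185}{2} \approx -92.5$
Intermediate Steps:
$Y{\left(O \right)} = -1$ ($Y{\left(O \right)} = -6 + 5 = -1$)
$- 5 \left(\left(\frac{1}{Y{\left(6 \cdot 6 \right)} - 3} - 2\right) - 7\right) \left(-2\right) = - 5 \left(\left(\frac{1}{-1 - 3} - 2\right) - 7\right) \left(-2\right) = - 5 \left(\left(\frac{1}{-4} - 2\right) - 7\right) \left(-2\right) = - 5 \left(\left(- \frac{1}{4} - 2\right) - 7\right) \left(-2\right) = - 5 \left(- \frac{9}{4} - 7\right) \left(-2\right) = \left(-5\right) \left(- \frac{37}{4}\right) \left(-2\right) = \frac{185}{4} \left(-2\right) = - \frac{185}{2}$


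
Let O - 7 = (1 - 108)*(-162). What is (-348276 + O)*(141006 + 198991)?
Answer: -112516907195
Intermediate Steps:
O = 17341 (O = 7 + (1 - 108)*(-162) = 7 - 107*(-162) = 7 + 17334 = 17341)
(-348276 + O)*(141006 + 198991) = (-348276 + 17341)*(141006 + 198991) = -330935*339997 = -112516907195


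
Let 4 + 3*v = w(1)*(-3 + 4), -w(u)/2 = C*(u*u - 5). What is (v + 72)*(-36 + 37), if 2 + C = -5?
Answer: 52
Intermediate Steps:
C = -7 (C = -2 - 5 = -7)
w(u) = -70 + 14*u² (w(u) = -(-14)*(u*u - 5) = -(-14)*(u² - 5) = -(-14)*(-5 + u²) = -2*(35 - 7*u²) = -70 + 14*u²)
v = -20 (v = -4/3 + ((-70 + 14*1²)*(-3 + 4))/3 = -4/3 + ((-70 + 14*1)*1)/3 = -4/3 + ((-70 + 14)*1)/3 = -4/3 + (-56*1)/3 = -4/3 + (⅓)*(-56) = -4/3 - 56/3 = -20)
(v + 72)*(-36 + 37) = (-20 + 72)*(-36 + 37) = 52*1 = 52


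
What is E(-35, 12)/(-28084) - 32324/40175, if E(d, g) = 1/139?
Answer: -126182463199/156830183300 ≈ -0.80458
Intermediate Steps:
E(d, g) = 1/139
E(-35, 12)/(-28084) - 32324/40175 = (1/139)/(-28084) - 32324/40175 = (1/139)*(-1/28084) - 32324*1/40175 = -1/3903676 - 32324/40175 = -126182463199/156830183300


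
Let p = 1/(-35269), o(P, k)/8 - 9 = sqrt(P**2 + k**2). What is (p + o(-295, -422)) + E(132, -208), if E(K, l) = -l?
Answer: 9875319/35269 + 8*sqrt(265109) ≈ 4399.1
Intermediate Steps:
o(P, k) = 72 + 8*sqrt(P**2 + k**2)
p = -1/35269 ≈ -2.8354e-5
(p + o(-295, -422)) + E(132, -208) = (-1/35269 + (72 + 8*sqrt((-295)**2 + (-422)**2))) - 1*(-208) = (-1/35269 + (72 + 8*sqrt(87025 + 178084))) + 208 = (-1/35269 + (72 + 8*sqrt(265109))) + 208 = (2539367/35269 + 8*sqrt(265109)) + 208 = 9875319/35269 + 8*sqrt(265109)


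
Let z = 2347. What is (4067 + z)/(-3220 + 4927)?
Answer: 2138/569 ≈ 3.7575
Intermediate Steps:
(4067 + z)/(-3220 + 4927) = (4067 + 2347)/(-3220 + 4927) = 6414/1707 = 6414*(1/1707) = 2138/569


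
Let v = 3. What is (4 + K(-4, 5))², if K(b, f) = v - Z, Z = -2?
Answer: 81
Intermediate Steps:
K(b, f) = 5 (K(b, f) = 3 - 1*(-2) = 3 + 2 = 5)
(4 + K(-4, 5))² = (4 + 5)² = 9² = 81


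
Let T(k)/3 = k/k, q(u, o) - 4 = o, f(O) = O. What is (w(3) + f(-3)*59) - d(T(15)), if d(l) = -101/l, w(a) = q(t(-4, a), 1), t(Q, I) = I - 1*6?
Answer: -415/3 ≈ -138.33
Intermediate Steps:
t(Q, I) = -6 + I (t(Q, I) = I - 6 = -6 + I)
q(u, o) = 4 + o
w(a) = 5 (w(a) = 4 + 1 = 5)
T(k) = 3 (T(k) = 3*(k/k) = 3*1 = 3)
(w(3) + f(-3)*59) - d(T(15)) = (5 - 3*59) - (-101)/3 = (5 - 177) - (-101)/3 = -172 - 1*(-101/3) = -172 + 101/3 = -415/3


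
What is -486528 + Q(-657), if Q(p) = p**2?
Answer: -54879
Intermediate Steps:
-486528 + Q(-657) = -486528 + (-657)**2 = -486528 + 431649 = -54879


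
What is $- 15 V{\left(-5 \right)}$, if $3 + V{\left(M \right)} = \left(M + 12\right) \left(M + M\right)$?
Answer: $1095$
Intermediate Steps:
$V{\left(M \right)} = -3 + 2 M \left(12 + M\right)$ ($V{\left(M \right)} = -3 + \left(M + 12\right) \left(M + M\right) = -3 + \left(12 + M\right) 2 M = -3 + 2 M \left(12 + M\right)$)
$- 15 V{\left(-5 \right)} = - 15 \left(-3 + 2 \left(-5\right)^{2} + 24 \left(-5\right)\right) = - 15 \left(-3 + 2 \cdot 25 - 120\right) = - 15 \left(-3 + 50 - 120\right) = \left(-15\right) \left(-73\right) = 1095$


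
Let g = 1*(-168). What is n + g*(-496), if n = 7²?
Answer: 83377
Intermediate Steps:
g = -168
n = 49
n + g*(-496) = 49 - 168*(-496) = 49 + 83328 = 83377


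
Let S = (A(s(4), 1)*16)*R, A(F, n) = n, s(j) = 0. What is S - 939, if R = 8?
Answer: -811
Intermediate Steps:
S = 128 (S = (1*16)*8 = 16*8 = 128)
S - 939 = 128 - 939 = -811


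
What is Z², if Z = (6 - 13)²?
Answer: 2401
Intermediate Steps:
Z = 49 (Z = (-7)² = 49)
Z² = 49² = 2401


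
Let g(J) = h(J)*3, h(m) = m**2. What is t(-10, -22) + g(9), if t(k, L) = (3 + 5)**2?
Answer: 307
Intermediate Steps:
t(k, L) = 64 (t(k, L) = 8**2 = 64)
g(J) = 3*J**2 (g(J) = J**2*3 = 3*J**2)
t(-10, -22) + g(9) = 64 + 3*9**2 = 64 + 3*81 = 64 + 243 = 307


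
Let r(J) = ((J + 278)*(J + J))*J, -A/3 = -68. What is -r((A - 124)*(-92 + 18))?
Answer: 395463577600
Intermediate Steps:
A = 204 (A = -3*(-68) = 204)
r(J) = 2*J²*(278 + J) (r(J) = ((278 + J)*(2*J))*J = (2*J*(278 + J))*J = 2*J²*(278 + J))
-r((A - 124)*(-92 + 18)) = -2*((204 - 124)*(-92 + 18))²*(278 + (204 - 124)*(-92 + 18)) = -2*(80*(-74))²*(278 + 80*(-74)) = -2*(-5920)²*(278 - 5920) = -2*35046400*(-5642) = -1*(-395463577600) = 395463577600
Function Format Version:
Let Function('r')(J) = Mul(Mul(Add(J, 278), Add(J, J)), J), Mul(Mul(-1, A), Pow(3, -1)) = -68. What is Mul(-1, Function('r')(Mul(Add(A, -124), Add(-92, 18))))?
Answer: 395463577600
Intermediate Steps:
A = 204 (A = Mul(-3, -68) = 204)
Function('r')(J) = Mul(2, Pow(J, 2), Add(278, J)) (Function('r')(J) = Mul(Mul(Add(278, J), Mul(2, J)), J) = Mul(Mul(2, J, Add(278, J)), J) = Mul(2, Pow(J, 2), Add(278, J)))
Mul(-1, Function('r')(Mul(Add(A, -124), Add(-92, 18)))) = Mul(-1, Mul(2, Pow(Mul(Add(204, -124), Add(-92, 18)), 2), Add(278, Mul(Add(204, -124), Add(-92, 18))))) = Mul(-1, Mul(2, Pow(Mul(80, -74), 2), Add(278, Mul(80, -74)))) = Mul(-1, Mul(2, Pow(-5920, 2), Add(278, -5920))) = Mul(-1, Mul(2, 35046400, -5642)) = Mul(-1, -395463577600) = 395463577600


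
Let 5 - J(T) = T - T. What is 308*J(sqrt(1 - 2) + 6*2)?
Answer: 1540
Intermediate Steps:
J(T) = 5 (J(T) = 5 - (T - T) = 5 - 1*0 = 5 + 0 = 5)
308*J(sqrt(1 - 2) + 6*2) = 308*5 = 1540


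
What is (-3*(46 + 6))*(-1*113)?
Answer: 17628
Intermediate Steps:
(-3*(46 + 6))*(-1*113) = -3*52*(-113) = -156*(-113) = 17628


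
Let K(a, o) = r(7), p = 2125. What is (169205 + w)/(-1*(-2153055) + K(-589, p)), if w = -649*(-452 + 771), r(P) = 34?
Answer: -37826/2153089 ≈ -0.017568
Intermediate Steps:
K(a, o) = 34
w = -207031 (w = -649*319 = -207031)
(169205 + w)/(-1*(-2153055) + K(-589, p)) = (169205 - 207031)/(-1*(-2153055) + 34) = -37826/(2153055 + 34) = -37826/2153089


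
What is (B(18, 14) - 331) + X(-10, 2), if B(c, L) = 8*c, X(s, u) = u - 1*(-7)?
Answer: -178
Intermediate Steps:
X(s, u) = 7 + u (X(s, u) = u + 7 = 7 + u)
(B(18, 14) - 331) + X(-10, 2) = (8*18 - 331) + (7 + 2) = (144 - 331) + 9 = -187 + 9 = -178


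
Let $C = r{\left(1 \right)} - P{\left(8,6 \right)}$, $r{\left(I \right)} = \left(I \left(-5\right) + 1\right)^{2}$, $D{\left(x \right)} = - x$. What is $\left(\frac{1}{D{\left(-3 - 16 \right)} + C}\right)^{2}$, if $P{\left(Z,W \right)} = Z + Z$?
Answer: $\frac{1}{361} \approx 0.0027701$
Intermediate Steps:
$r{\left(I \right)} = \left(1 - 5 I\right)^{2}$ ($r{\left(I \right)} = \left(- 5 I + 1\right)^{2} = \left(1 - 5 I\right)^{2}$)
$P{\left(Z,W \right)} = 2 Z$
$C = 0$ ($C = \left(-1 + 5 \cdot 1\right)^{2} - 2 \cdot 8 = \left(-1 + 5\right)^{2} - 16 = 4^{2} - 16 = 16 - 16 = 0$)
$\left(\frac{1}{D{\left(-3 - 16 \right)} + C}\right)^{2} = \left(\frac{1}{- (-3 - 16) + 0}\right)^{2} = \left(\frac{1}{\left(-1\right) \left(-19\right) + 0}\right)^{2} = \left(\frac{1}{19 + 0}\right)^{2} = \left(\frac{1}{19}\right)^{2} = \frac{1}{361}$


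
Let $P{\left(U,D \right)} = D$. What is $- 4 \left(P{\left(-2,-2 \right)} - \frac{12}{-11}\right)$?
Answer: $\frac{40}{11} \approx 3.6364$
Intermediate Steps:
$- 4 \left(P{\left(-2,-2 \right)} - \frac{12}{-11}\right) = - 4 \left(-2 - \frac{12}{-11}\right) = - 4 \left(-2 - - \frac{12}{11}\right) = - 4 \left(-2 + \frac{12}{11}\right) = \left(-4\right) \left(- \frac{10}{11}\right) = \frac{40}{11}$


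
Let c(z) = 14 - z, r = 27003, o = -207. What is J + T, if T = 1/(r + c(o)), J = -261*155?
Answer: -1101346919/27224 ≈ -40455.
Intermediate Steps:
J = -40455
T = 1/27224 (T = 1/(27003 + (14 - 1*(-207))) = 1/(27003 + (14 + 207)) = 1/(27003 + 221) = 1/27224 ≈ 3.6732e-5)
J + T = -40455 + 1/27224 = -1101346919/27224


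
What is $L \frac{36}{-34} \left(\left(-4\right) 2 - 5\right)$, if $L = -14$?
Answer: $- \frac{3276}{17} \approx -192.71$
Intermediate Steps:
$L \frac{36}{-34} \left(\left(-4\right) 2 - 5\right) = - 14 \frac{36}{-34} \left(\left(-4\right) 2 - 5\right) = - 14 \cdot 36 \left(- \frac{1}{34}\right) \left(-8 - 5\right) = \left(-14\right) \left(- \frac{18}{17}\right) \left(-13\right) = \frac{252}{17} \left(-13\right) = - \frac{3276}{17}$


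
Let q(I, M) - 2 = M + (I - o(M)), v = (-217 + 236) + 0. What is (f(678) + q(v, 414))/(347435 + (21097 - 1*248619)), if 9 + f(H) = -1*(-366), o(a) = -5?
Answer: 797/119913 ≈ 0.0066465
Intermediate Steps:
f(H) = 357 (f(H) = -9 - 1*(-366) = -9 + 366 = 357)
v = 19 (v = 19 + 0 = 19)
q(I, M) = 7 + I + M (q(I, M) = 2 + (M + (I - 1*(-5))) = 2 + (M + (I + 5)) = 2 + (M + (5 + I)) = 2 + (5 + I + M) = 7 + I + M)
(f(678) + q(v, 414))/(347435 + (21097 - 1*248619)) = (357 + (7 + 19 + 414))/(347435 + (21097 - 1*248619)) = (357 + 440)/(347435 + (21097 - 248619)) = 797/(347435 - 227522) = 797/119913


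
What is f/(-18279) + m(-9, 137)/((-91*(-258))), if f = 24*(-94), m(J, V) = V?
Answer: 6163399/47683818 ≈ 0.12926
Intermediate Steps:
f = -2256
f/(-18279) + m(-9, 137)/((-91*(-258))) = -2256/(-18279) + 137/((-91*(-258))) = -2256*(-1/18279) + 137/23478 = 752/6093 + 137*(1/23478) = 752/6093 + 137/23478 = 6163399/47683818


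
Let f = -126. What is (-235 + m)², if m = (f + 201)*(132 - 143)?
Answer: 1123600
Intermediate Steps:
m = -825 (m = (-126 + 201)*(132 - 143) = 75*(-11) = -825)
(-235 + m)² = (-235 - 825)² = (-1060)² = 1123600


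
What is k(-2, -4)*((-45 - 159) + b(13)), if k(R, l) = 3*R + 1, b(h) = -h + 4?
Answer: 1065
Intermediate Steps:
b(h) = 4 - h
k(R, l) = 1 + 3*R
k(-2, -4)*((-45 - 159) + b(13)) = (1 + 3*(-2))*((-45 - 159) + (4 - 1*13)) = (1 - 6)*(-204 + (4 - 13)) = -5*(-204 - 9) = -5*(-213) = 1065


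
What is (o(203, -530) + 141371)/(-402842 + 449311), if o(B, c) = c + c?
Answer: 140311/46469 ≈ 3.0195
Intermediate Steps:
o(B, c) = 2*c
(o(203, -530) + 141371)/(-402842 + 449311) = (2*(-530) + 141371)/(-402842 + 449311) = (-1060 + 141371)/46469 = 140311*(1/46469) = 140311/46469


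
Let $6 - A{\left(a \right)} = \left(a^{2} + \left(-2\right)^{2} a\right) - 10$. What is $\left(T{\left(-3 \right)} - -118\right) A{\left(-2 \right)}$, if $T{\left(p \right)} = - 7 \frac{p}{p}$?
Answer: $2220$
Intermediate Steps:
$A{\left(a \right)} = 16 - a^{2} - 4 a$ ($A{\left(a \right)} = 6 - \left(\left(a^{2} + \left(-2\right)^{2} a\right) - 10\right) = 6 - \left(\left(a^{2} + 4 a\right) - 10\right) = 6 - \left(-10 + a^{2} + 4 a\right) = 16 - a^{2} - 4 a$)
$T{\left(p \right)} = -7$ ($T{\left(p \right)} = \left(-7\right) 1 = -7$)
$\left(T{\left(-3 \right)} - -118\right) A{\left(-2 \right)} = \left(-7 - -118\right) \left(16 - \left(-2\right)^{2} - -8\right) = \left(-7 + 118\right) \left(16 - 4 + 8\right) = 111 \left(16 - 4 + 8\right) = 111 \cdot 20 = 2220$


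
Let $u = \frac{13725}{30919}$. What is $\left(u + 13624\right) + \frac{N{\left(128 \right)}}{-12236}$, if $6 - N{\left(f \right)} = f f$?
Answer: $\frac{19379596053}{1422274} \approx 13626.0$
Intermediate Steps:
$N{\left(f \right)} = 6 - f^{2}$ ($N{\left(f \right)} = 6 - f f = 6 - f^{2}$)
$u = \frac{13725}{30919}$ ($u = 13725 \cdot \frac{1}{30919} = \frac{13725}{30919} \approx 0.4439$)
$\left(u + 13624\right) + \frac{N{\left(128 \right)}}{-12236} = \left(\frac{13725}{30919} + 13624\right) + \frac{6 - 128^{2}}{-12236} = \frac{421254181}{30919} + \left(6 - 16384\right) \left(- \frac{1}{12236}\right) = \frac{421254181}{30919} - - \frac{431}{322} = \frac{421254181}{30919} + \frac{431}{322} = \frac{19379596053}{1422274}$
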